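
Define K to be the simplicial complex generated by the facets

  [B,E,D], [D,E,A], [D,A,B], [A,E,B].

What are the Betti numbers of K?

b_0 = 1, b_1 = 0, b_2 = 1.

Fix the vertex order A < B < D < E and write every simplex with vertices in increasing order. Then dim K = 2 and the simplices of K are:

  0-simplices (4): A, B, D, E
  1-simplices (6): AB, AD, AE, BD, BE, DE
  2-simplices (4): ABD, ABE, ADE, BDE

so the chain groups are C_0 ≅ Z^4, C_1 ≅ Z^6, C_2 ≅ Z^4.

∂_1: C_1 → C_0 is given by ∂[p,q] = [q] − [p]. For instance
  ∂DE = E − D.
As a 4×6 matrix over Z this has rank 3, with invariant factors (1,1,1).

Boundary ∂_2: C_2 → C_1 sends each 2-simplex [p,q,r] to [q,r] − [p,r] + [p,q]. For instance
  ∂ABE = BE − AE + AB,
  ∂ADE = DE − AE + AD.
This gives a 6×4 integer matrix of rank 3; reducing to Smith normal form yields diagonal entries (1,1,1).

From H_k ≅ ker(∂_k) / im(∂_{k+1}) we obtain:

  H_0: rank C_0 − rank ∂_1 = 4 − 3 = 1, and the invariant factors of ∂_1 are all 1, so H_0 ≅ Z.
  H_1: rank ker ∂_1 − rank ∂_2 = (6 − 3) − 3 = 0, and the invariant factors of ∂_2 are all 1, so H_1 ≅ 0.
  H_2: rank ker ∂_2 − rank ∂_3 = (4 − 3) − 0 = 1, and there is no ∂_3, so H_2 ≅ Z.

(K is a triangulation of the 2-sphere S^2.)

Hence the Betti numbers are b_0 = 1, b_1 = 0, b_2 = 1.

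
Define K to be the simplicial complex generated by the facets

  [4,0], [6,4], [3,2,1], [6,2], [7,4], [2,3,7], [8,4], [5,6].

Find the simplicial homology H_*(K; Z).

H_0 = Z,  H_1 = Z,  H_2 = 0.

Fix the vertex order 0 < 1 < 2 < 3 < 4 < 5 < 6 < 7 < 8 and write every simplex with vertices in increasing order. Then dim K = 2 and the simplices of K are:

  0-simplices (9): [0], [1], [2], [3], [4], [5], [6], [7], [8]
  1-simplices (11): [0,4], [1,2], [1,3], [2,3], [2,6], [2,7], [3,7], [4,6], [4,7], [4,8], [5,6]
  2-simplices (2): [1,2,3], [2,3,7]

Hence C_0 ≅ Z^9, C_1 ≅ Z^11, C_2 ≅ Z^2.

∂_1: C_1 → C_0 sends each edge [p,q] (with p < q) to q − p.
As a 9×11 matrix over Z this has rank 8, with invariant factors (1,1,1,1,1,1,1,1).

The boundary map ∂_2: C_2 → C_1 maps a triangle to the signed sum of its edges. For instance
  ∂[1,2,3] = [2,3] − [1,3] + [1,2],
  ∂[2,3,7] = [3,7] − [2,7] + [2,3].
This gives a 11×2 integer matrix of rank 2; reducing to Smith normal form yields diagonal entries (1,1).

Now H_k = ker ∂_k / im ∂_{k+1}, so:

  H_0: rank C_0 − rank ∂_1 = 9 − 8 = 1, and the invariant factors of ∂_1 are all 1, so H_0 = Z.
  H_1: rank ker ∂_1 − rank ∂_2 = (11 − 8) − 2 = 1, and the invariant factors of ∂_2 are all 1, so H_1 = Z.
  H_2: rank ker ∂_2 − rank ∂_3 = (2 − 2) − 0 = 0, and there is no ∂_3, so H_2 = 0.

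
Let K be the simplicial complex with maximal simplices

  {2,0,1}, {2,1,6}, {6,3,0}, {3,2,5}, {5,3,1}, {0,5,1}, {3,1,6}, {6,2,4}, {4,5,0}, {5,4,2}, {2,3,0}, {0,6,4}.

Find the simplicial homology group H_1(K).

Take the total order 0 < 1 < 2 < 3 < 4 < 5 < 6 on the vertex set. Then K (dimension 2) consists of the simplices:

  0-simplices (7): [0], [1], [2], [3], [4], [5], [6]
  1-simplices (18): [0,1], [0,2], [0,3], [0,4], [0,5], [0,6], [1,2], [1,3], [1,5], [1,6], [2,3], [2,4], [2,5], [2,6], [3,5], [3,6], [4,5], [4,6]
  2-simplices (12): [0,1,2], [0,1,5], [0,2,3], [0,3,6], [0,4,5], [0,4,6], [1,2,6], [1,3,5], [1,3,6], [2,3,5], [2,4,5], [2,4,6]

Hence C_0 ≅ Z^7, C_1 ≅ Z^18, C_2 ≅ Z^12.

Boundary ∂_1: C_1 → C_0 sends each edge [p,q] (with p < q) to q − p. For instance
  ∂[3,6] = [6] − [3].
The resulting 7×18 matrix has rank 6, and its Smith normal form has invariant factors (1,1,1,1,1,1).

The boundary map ∂_2: C_2 → C_1 sends each 2-simplex [p,q,r] to [q,r] − [p,r] + [p,q]. For instance
  ∂[1,3,5] = [3,5] − [1,5] + [1,3],
  ∂[2,4,6] = [4,6] − [2,6] + [2,4].
This gives a 18×12 integer matrix of rank 12; reducing to Smith normal form yields diagonal entries (1,1,1,1,1,1,1,1,1,1,1,2).

Reading off H_k = ker ∂_k / im ∂_{k+1}:

  H_1: rank ker ∂_1 − rank ∂_2 = (18 − 6) − 12 = 0, and ∂_2 has invariant factor 2 > 1, so H_1 = Z/2Z.

H_1 = Z/2Z.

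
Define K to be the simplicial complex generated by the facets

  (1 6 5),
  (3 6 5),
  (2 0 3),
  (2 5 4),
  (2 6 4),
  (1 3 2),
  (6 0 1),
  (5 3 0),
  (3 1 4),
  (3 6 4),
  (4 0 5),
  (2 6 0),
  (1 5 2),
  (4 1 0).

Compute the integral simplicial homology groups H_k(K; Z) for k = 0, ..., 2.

H_0 ≅ Z,  H_1 ≅ Z^2,  H_2 ≅ Z.

Fix the vertex order 0 < 1 < 2 < 3 < 4 < 5 < 6 and write every simplex with vertices in increasing order. Then dim K = 2 and the simplices of K are:

  0-simplices (7): [0], [1], [2], [3], [4], [5], [6]
  1-simplices (21): [0,1], [0,2], [0,3], [0,4], [0,5], [0,6], [1,2], [1,3], [1,4], [1,5], [1,6], [2,3], [2,4], [2,5], [2,6], [3,4], [3,5], [3,6], [4,5], [4,6], [5,6]
  2-simplices (14): [0,1,4], [0,1,6], [0,2,3], [0,2,6], [0,3,5], [0,4,5], [1,2,3], [1,2,5], [1,3,4], [1,5,6], [2,4,5], [2,4,6], [3,4,6], [3,5,6]

so the chain groups are C_0 ≅ Z^7, C_1 ≅ Z^21, C_2 ≅ Z^14.

∂_1: C_1 → C_0 maps an edge to its endpoints' difference, ∂[p,q] = q − p.
As a 7×21 matrix over Z this has rank 6, with invariant factors (1,1,1,1,1,1).

Boundary ∂_2: C_2 → C_1 sends each 2-simplex [p,q,r] to [q,r] − [p,r] + [p,q]. For instance
  ∂[3,5,6] = [5,6] − [3,6] + [3,5],
  ∂[0,2,3] = [2,3] − [0,3] + [0,2].
This gives a 21×14 integer matrix of rank 13; reducing to Smith normal form yields diagonal entries (1,1,1,1,1,1,1,1,1,1,1,1,1).

Reading off H_k = ker ∂_k / im ∂_{k+1}:

  H_0: rank C_0 − rank ∂_1 = 7 − 6 = 1, and the invariant factors of ∂_1 are all 1, so H_0 ≅ Z.
  H_1: rank ker ∂_1 − rank ∂_2 = (21 − 6) − 13 = 2, and the invariant factors of ∂_2 are all 1, so H_1 ≅ Z^2.
  H_2: rank ker ∂_2 − rank ∂_3 = (14 − 13) − 0 = 1, and there is no ∂_3, so H_2 ≅ Z.

As a check, the Euler characteristic is 7 − 21 + 14 = 0, which agrees with 1 − 2 + 1 = 0.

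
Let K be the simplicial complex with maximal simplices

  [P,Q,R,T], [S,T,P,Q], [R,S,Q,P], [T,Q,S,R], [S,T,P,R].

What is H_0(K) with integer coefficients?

H_0 = Z.

Order the vertices as P < Q < R < S < T. Listing each simplex with vertices in this order, K has dimension 3 with simplices:

  0-simplices (5): P, Q, R, S, T
  1-simplices (10): PQ, PR, PS, PT, QR, QS, QT, RS, RT, ST
  2-simplices (10): PQR, PQS, PQT, PRS, PRT, PST, QRS, QRT, QST, RST
  3-simplices (5): PQRS, PQRT, PQST, PRST, QRST

so the chain groups are C_0 ≅ Z^5, C_1 ≅ Z^10, C_2 ≅ Z^10, C_3 ≅ Z^5.

The boundary map ∂_1: C_1 → C_0 is given by ∂[p,q] = [q] − [p]. For instance
  ∂RS = S − R.
As a 5×10 matrix over Z this has rank 4, with invariant factors (1,1,1,1).

∂_2: C_2 → C_1 maps a triangle to the signed sum of its edges. For instance
  ∂QRS = RS − QS + QR,
  ∂QST = ST − QT + QS.
The resulting 10×10 matrix has rank 6, and its Smith normal form has invariant factors (1,1,1,1,1,1).

Boundary ∂_3: C_3 → C_2 sends each 3-simplex σ to the alternating sum Σ_i (−1)^i (σ with its i-th vertex removed). For instance
  ∂PQST = QST − PST + PQT − PQS,
  ∂QRST = RST − QST + QRT − QRS.
The resulting 10×5 matrix has rank 4, and its Smith normal form has invariant factors (1,1,1,1).

Reading off H_k = ker ∂_k / im ∂_{k+1}:

  H_0: rank C_0 − rank ∂_1 = 5 − 4 = 1, and the invariant factors of ∂_1 are all 1, so H_0 ≅ Z.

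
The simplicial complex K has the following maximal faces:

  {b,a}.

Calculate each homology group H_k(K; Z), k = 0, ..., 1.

H_0 ≅ Z,  H_1 = 0.

K has 2 vertices, 1 edge.
rank ∂_0 = 0, rank ∂_1 = 1 ⇒ b_0 = 2 − 0 − 1 = 1; all invariant factors of ∂_1 are 1 so no torsion. So H_0 ≅ Z.
rank ∂_1 = 1, rank ∂_2 = 0 ⇒ b_1 = 1 − 1 − 0 = 0. So H_1 ≅ 0.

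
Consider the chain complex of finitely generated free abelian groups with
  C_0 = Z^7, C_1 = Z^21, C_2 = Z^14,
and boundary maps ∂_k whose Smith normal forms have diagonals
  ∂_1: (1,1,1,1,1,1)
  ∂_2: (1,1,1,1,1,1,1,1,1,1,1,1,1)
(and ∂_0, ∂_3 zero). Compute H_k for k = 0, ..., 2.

H_0: b_0 = 7 − 0 − 6 = 1; torsion from ∂_1 factors > 1: none. So H_0 ≅ Z.
H_1: b_1 = 21 − 6 − 13 = 2; torsion from ∂_2 factors > 1: none. So H_1 ≅ Z^2.
H_2: b_2 = 14 − 13 − 0 = 1; torsion from ∂_3 factors > 1: none. So H_2 ≅ Z.

H_0 ≅ Z,  H_1 ≅ Z^2,  H_2 ≅ Z.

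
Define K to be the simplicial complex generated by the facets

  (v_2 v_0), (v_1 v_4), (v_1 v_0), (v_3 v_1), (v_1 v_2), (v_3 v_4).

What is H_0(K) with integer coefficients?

We work with the vertex ordering v_0 < v_1 < v_2 < v_3 < v_4. The simplices of K, each written with vertices in increasing order, are:

  0-simplices (5): [v_0], [v_1], [v_2], [v_3], [v_4]
  1-simplices (6): [v_0,v_1], [v_0,v_2], [v_1,v_2], [v_1,v_3], [v_1,v_4], [v_3,v_4]

giving chain groups C_0 ≅ Z^5, C_1 ≅ Z^6.

The boundary map ∂_1: C_1 → C_0 is given by ∂[p,q] = [q] − [p].
The 5×6 boundary matrix has rank 4 and Smith normal form diag(1,1,1,1).

Reading off H_k = ker ∂_k / im ∂_{k+1}:

  H_0: rank C_0 − rank ∂_1 = 5 − 4 = 1, and the invariant factors of ∂_1 are all 1, so H_0 = Z.

H_0 = Z.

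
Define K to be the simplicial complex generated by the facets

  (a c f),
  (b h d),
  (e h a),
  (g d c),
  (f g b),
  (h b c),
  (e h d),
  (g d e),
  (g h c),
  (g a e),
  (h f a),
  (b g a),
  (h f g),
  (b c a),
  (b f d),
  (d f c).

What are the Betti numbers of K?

b_0 = 1, b_1 = 2, b_2 = 1.

Take the total order a < b < c < d < e < f < g < h on the vertex set. Then K (dimension 2) consists of the simplices:

  0-simplices (8): a, b, c, d, e, f, g, h
  1-simplices (24): ab, ac, ae, af, ag, ah, bc, bd, bf, bg, bh, cd, cf, cg, ch, de, df, dg, dh, eg, eh, fg, fh, gh
  2-simplices (16): abc, abg, acf, aeg, aeh, afh, bch, bdf, bdh, bfg, cdf, cdg, cgh, deg, deh, fgh

Hence C_0 ≅ Z^8, C_1 ≅ Z^24, C_2 ≅ Z^16.

∂_1: C_1 → C_0 sends each edge [p,q] (with p < q) to q − p.
The 8×24 boundary matrix has rank 7 and Smith normal form diag(1,1,1,1,1,1,1).

Boundary ∂_2: C_2 → C_1 maps a triangle to the signed sum of its edges. For instance
  ∂cgh = gh − ch + cg,
  ∂aeh = eh − ah + ae.
The 24×16 boundary matrix has rank 15 and Smith normal form diag(1,1,1,1,1,1,1,1,1,1,1,1,1,1,1).

From H_k ≅ ker(∂_k) / im(∂_{k+1}) we obtain:

  H_0: rank C_0 − rank ∂_1 = 8 − 7 = 1, and the invariant factors of ∂_1 are all 1, so H_0 = Z.
  H_1: rank ker ∂_1 − rank ∂_2 = (24 − 7) − 15 = 2, and the invariant factors of ∂_2 are all 1, so H_1 = Z^2.
  H_2: rank ker ∂_2 − rank ∂_3 = (16 − 15) − 0 = 1, and there is no ∂_3, so H_2 = Z.

(K is a triangulation of the torus T^2.)

Hence the Betti numbers are b_0 = 1, b_1 = 2, b_2 = 1.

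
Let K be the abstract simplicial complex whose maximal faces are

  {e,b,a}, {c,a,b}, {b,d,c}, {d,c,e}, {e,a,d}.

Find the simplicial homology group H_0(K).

Fix the vertex order a < b < c < d < e and write every simplex with vertices in increasing order. Then dim K = 2 and the simplices of K are:

  0-simplices (5): a, b, c, d, e
  1-simplices (10): ab, ac, ad, ae, bc, bd, be, cd, ce, de
  2-simplices (5): abc, abe, ade, bcd, cde

Hence C_0 ≅ Z^5, C_1 ≅ Z^10, C_2 ≅ Z^5.

∂_1: C_1 → C_0 is given by ∂[p,q] = [q] − [p]. For instance
  ∂cd = d − c.
This gives a 5×10 integer matrix of rank 4; reducing to Smith normal form yields diagonal entries (1,1,1,1).

Boundary ∂_2: C_2 → C_1 sends each 2-simplex [p,q,r] to [q,r] − [p,r] + [p,q]. For instance
  ∂abc = bc − ac + ab,
  ∂cde = de − ce + cd.
As a 10×5 matrix over Z this has rank 5, with invariant factors (1,1,1,1,1).

Now H_k = ker ∂_k / im ∂_{k+1}, so:

  H_0: rank C_0 − rank ∂_1 = 5 − 4 = 1, and the invariant factors of ∂_1 are all 1, so H_0 = Z.

H_0 ≅ Z.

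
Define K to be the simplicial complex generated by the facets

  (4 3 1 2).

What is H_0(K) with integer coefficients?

Take the total order 1 < 2 < 3 < 4 on the vertex set. Then K (dimension 3) consists of the simplices:

  0-simplices (4): [1], [2], [3], [4]
  1-simplices (6): [1,2], [1,3], [1,4], [2,3], [2,4], [3,4]
  2-simplices (4): [1,2,3], [1,2,4], [1,3,4], [2,3,4]
  3-simplices (1): [1,2,3,4]

so the chain groups are C_0 ≅ Z^4, C_1 ≅ Z^6, C_2 ≅ Z^4, C_3 ≅ Z^1.

Boundary ∂_1: C_1 → C_0 sends each edge [p,q] (with p < q) to q − p. For instance
  ∂[2,4] = [4] − [2].
The 4×6 boundary matrix has rank 3 and Smith normal form diag(1,1,1).

Boundary ∂_2: C_2 → C_1 maps a triangle to the signed sum of its edges. For instance
  ∂[1,2,4] = [2,4] − [1,4] + [1,2],
  ∂[2,3,4] = [3,4] − [2,4] + [2,3].
This gives a 6×4 integer matrix of rank 3; reducing to Smith normal form yields diagonal entries (1,1,1).

Boundary ∂_3: C_3 → C_2 sends each 3-simplex σ to the alternating sum Σ_i (−1)^i (σ with its i-th vertex removed). For instance
  ∂[1,2,3,4] = [2,3,4] − [1,3,4] + [1,2,4] − [1,2,3].
The 4×1 boundary matrix has rank 1 and Smith normal form diag(1).

Computing H_k = (kernel of ∂_k) / (image of ∂_{k+1}):

  H_0: rank C_0 − rank ∂_1 = 4 − 3 = 1, and the invariant factors of ∂_1 are all 1, so H_0 ≅ Z.

H_0 = Z.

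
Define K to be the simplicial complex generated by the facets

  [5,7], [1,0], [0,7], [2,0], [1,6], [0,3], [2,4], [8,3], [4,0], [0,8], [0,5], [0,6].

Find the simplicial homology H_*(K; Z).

H_0 = Z,  H_1 = Z^4.

K has 9 vertices, 12 edges.
rank ∂_0 = 0, rank ∂_1 = 8 ⇒ b_0 = 9 − 0 − 8 = 1; all invariant factors of ∂_1 are 1 so no torsion. So H_0 ≅ Z.
rank ∂_1 = 8, rank ∂_2 = 0 ⇒ b_1 = 12 − 8 − 0 = 4. So H_1 ≅ Z^4.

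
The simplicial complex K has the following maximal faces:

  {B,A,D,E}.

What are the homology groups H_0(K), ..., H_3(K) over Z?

H_0 = Z,  H_1 = 0,  H_2 = 0,  H_3 = 0.

K has 4 vertices, 6 edges, 4 triangles, 1 3-simplex.
rank ∂_0 = 0, rank ∂_1 = 3 ⇒ b_0 = 4 − 0 − 3 = 1; all invariant factors of ∂_1 are 1 so no torsion. So H_0 = Z.
rank ∂_1 = 3, rank ∂_2 = 3 ⇒ b_1 = 6 − 3 − 3 = 0; all invariant factors of ∂_2 are 1 so no torsion. So H_1 = 0.
rank ∂_2 = 3, rank ∂_3 = 1 ⇒ b_2 = 4 − 3 − 1 = 0; all invariant factors of ∂_3 are 1 so no torsion. So H_2 = 0.
rank ∂_3 = 1, rank ∂_4 = 0 ⇒ b_3 = 1 − 1 − 0 = 0. So H_3 = 0.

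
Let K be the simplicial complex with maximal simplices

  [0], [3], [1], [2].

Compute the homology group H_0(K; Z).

H_0 ≅ Z^4.

Take the total order 0 < 1 < 2 < 3 on the vertex set. Then K (dimension 0) consists of the simplices:

  0-simplices (4): [0], [1], [2], [3]

Hence C_0 ≅ Z^4.

Reading off H_k = ker ∂_k / im ∂_{k+1}:

  H_0: rank C_0 − rank ∂_1 = 4 − 0 = 4, and there is no ∂_1, so H_0 ≅ Z^4.

(K is a triangulation of a set of 4 points.)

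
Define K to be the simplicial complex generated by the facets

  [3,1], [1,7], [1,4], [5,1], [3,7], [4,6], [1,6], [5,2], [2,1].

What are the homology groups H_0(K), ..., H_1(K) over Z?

K has 7 vertices, 9 edges.
rank ∂_0 = 0, rank ∂_1 = 6 ⇒ b_0 = 7 − 0 − 6 = 1; all invariant factors of ∂_1 are 1 so no torsion. So H_0 = Z.
rank ∂_1 = 6, rank ∂_2 = 0 ⇒ b_1 = 9 − 6 − 0 = 3. So H_1 = Z^3.

H_0 ≅ Z,  H_1 ≅ Z^3.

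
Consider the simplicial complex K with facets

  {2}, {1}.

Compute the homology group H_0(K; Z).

H_0 = Z^2.

We work with the vertex ordering 1 < 2. The simplices of K, each written with vertices in increasing order, are:

  0-simplices (2): [1], [2]

Hence C_0 ≅ Z^2.

Reading off H_k = ker ∂_k / im ∂_{k+1}:

  H_0: rank C_0 − rank ∂_1 = 2 − 0 = 2, and there is no ∂_1, so H_0 ≅ Z^2.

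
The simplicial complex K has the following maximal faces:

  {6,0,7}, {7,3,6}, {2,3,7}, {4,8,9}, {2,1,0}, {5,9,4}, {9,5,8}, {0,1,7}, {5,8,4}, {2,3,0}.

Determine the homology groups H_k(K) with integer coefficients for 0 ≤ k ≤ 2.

H_0 = Z^2,  H_1 = Z,  H_2 = Z.

K has 10 vertices, 18 edges, 10 triangles.
rank ∂_0 = 0, rank ∂_1 = 8 ⇒ b_0 = 10 − 0 − 8 = 2; all invariant factors of ∂_1 are 1 so no torsion. So H_0 = Z^2.
rank ∂_1 = 8, rank ∂_2 = 9 ⇒ b_1 = 18 − 8 − 9 = 1; all invariant factors of ∂_2 are 1 so no torsion. So H_1 = Z.
rank ∂_2 = 9, rank ∂_3 = 0 ⇒ b_2 = 10 − 9 − 0 = 1. So H_2 = Z.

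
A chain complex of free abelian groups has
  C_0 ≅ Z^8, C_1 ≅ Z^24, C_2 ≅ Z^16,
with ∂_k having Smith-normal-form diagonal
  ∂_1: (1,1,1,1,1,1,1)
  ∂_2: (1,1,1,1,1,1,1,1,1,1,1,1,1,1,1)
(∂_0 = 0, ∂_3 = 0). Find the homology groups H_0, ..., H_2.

H_0 = Z,  H_1 = Z^2,  H_2 = Z.

H_0: b_0 = 8 − 0 − 7 = 1; torsion from ∂_1 factors > 1: none. So H_0 = Z.
H_1: b_1 = 24 − 7 − 15 = 2; torsion from ∂_2 factors > 1: none. So H_1 = Z^2.
H_2: b_2 = 16 − 15 − 0 = 1; torsion from ∂_3 factors > 1: none. So H_2 = Z.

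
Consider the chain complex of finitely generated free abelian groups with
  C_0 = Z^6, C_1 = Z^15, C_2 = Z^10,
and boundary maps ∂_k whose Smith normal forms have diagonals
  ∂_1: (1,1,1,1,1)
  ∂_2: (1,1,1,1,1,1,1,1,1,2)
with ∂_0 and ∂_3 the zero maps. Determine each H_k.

H_0 = Z,  H_1 = Z/2,  H_2 = 0.

H_0: b_0 = 6 − 0 − 5 = 1; torsion from ∂_1 factors > 1: none. So H_0 = Z.
H_1: b_1 = 15 − 5 − 10 = 0; torsion from ∂_2 factors > 1: [2]. So H_1 = Z/2.
H_2: b_2 = 10 − 10 − 0 = 0; torsion from ∂_3 factors > 1: none. So H_2 = 0.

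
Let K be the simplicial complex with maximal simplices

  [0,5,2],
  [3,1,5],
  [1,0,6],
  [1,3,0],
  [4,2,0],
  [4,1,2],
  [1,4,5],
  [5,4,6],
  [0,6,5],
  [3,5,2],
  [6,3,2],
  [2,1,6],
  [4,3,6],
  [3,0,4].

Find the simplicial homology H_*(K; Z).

K has 7 vertices, 21 edges, 14 triangles.
rank ∂_0 = 0, rank ∂_1 = 6 ⇒ b_0 = 7 − 0 − 6 = 1; all invariant factors of ∂_1 are 1 so no torsion. So H_0 = Z.
rank ∂_1 = 6, rank ∂_2 = 13 ⇒ b_1 = 21 − 6 − 13 = 2; all invariant factors of ∂_2 are 1 so no torsion. So H_1 = Z^2.
rank ∂_2 = 13, rank ∂_3 = 0 ⇒ b_2 = 14 − 13 − 0 = 1. So H_2 = Z.

H_0 ≅ Z,  H_1 ≅ Z^2,  H_2 ≅ Z.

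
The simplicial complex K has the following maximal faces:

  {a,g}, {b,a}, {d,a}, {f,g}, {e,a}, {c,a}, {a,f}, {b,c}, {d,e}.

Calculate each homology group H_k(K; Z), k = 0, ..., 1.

H_0 ≅ Z,  H_1 ≅ Z^3.

Fix the vertex order a < b < c < d < e < f < g and write every simplex with vertices in increasing order. Then dim K = 1 and the simplices of K are:

  0-simplices (7): a, b, c, d, e, f, g
  1-simplices (9): ab, ac, ad, ae, af, ag, bc, de, fg

Hence C_0 ≅ Z^7, C_1 ≅ Z^9.

∂_1: C_1 → C_0 is given by ∂[p,q] = [q] − [p].
The resulting 7×9 matrix has rank 6, and its Smith normal form has invariant factors (1,1,1,1,1,1).

Computing H_k = (kernel of ∂_k) / (image of ∂_{k+1}):

  H_0: rank C_0 − rank ∂_1 = 7 − 6 = 1, and the invariant factors of ∂_1 are all 1, so H_0 ≅ Z.
  H_1: rank ker ∂_1 − rank ∂_2 = (9 − 6) − 0 = 3, and there is no ∂_2, so H_1 ≅ Z^3.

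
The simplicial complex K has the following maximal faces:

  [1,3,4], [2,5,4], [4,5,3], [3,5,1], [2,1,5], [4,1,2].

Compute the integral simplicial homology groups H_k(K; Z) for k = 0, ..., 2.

H_0 = Z,  H_1 = 0,  H_2 = Z.

Order the vertices as 1 < 2 < 3 < 4 < 5. Listing each simplex with vertices in this order, K has dimension 2 with simplices:

  0-simplices (5): [1], [2], [3], [4], [5]
  1-simplices (9): [1,2], [1,3], [1,4], [1,5], [2,4], [2,5], [3,4], [3,5], [4,5]
  2-simplices (6): [1,2,4], [1,2,5], [1,3,4], [1,3,5], [2,4,5], [3,4,5]

Hence C_0 ≅ Z^5, C_1 ≅ Z^9, C_2 ≅ Z^6.

∂_1: C_1 → C_0 sends each edge [p,q] (with p < q) to q − p.
The resulting 5×9 matrix has rank 4, and its Smith normal form has invariant factors (1,1,1,1).

The boundary map ∂_2: C_2 → C_1 sends each 2-simplex [p,q,r] to [q,r] − [p,r] + [p,q]. For instance
  ∂[1,2,5] = [2,5] − [1,5] + [1,2],
  ∂[2,4,5] = [4,5] − [2,5] + [2,4].
The resulting 9×6 matrix has rank 5, and its Smith normal form has invariant factors (1,1,1,1,1).

Now H_k = ker ∂_k / im ∂_{k+1}, so:

  H_0: rank C_0 − rank ∂_1 = 5 − 4 = 1, and the invariant factors of ∂_1 are all 1, so H_0 = Z.
  H_1: rank ker ∂_1 − rank ∂_2 = (9 − 4) − 5 = 0, and the invariant factors of ∂_2 are all 1, so H_1 = 0.
  H_2: rank ker ∂_2 − rank ∂_3 = (6 − 5) − 0 = 1, and there is no ∂_3, so H_2 = Z.

As a check, the Euler characteristic is 5 − 9 + 6 = 2, which agrees with 1 − 0 + 1 = 2.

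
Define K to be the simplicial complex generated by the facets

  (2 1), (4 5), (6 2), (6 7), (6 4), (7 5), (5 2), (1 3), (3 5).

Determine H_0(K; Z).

Fix the vertex order 1 < 2 < 3 < 4 < 5 < 6 < 7 and write every simplex with vertices in increasing order. Then dim K = 1 and the simplices of K are:

  0-simplices (7): [1], [2], [3], [4], [5], [6], [7]
  1-simplices (9): [1,2], [1,3], [2,5], [2,6], [3,5], [4,5], [4,6], [5,7], [6,7]

Hence C_0 ≅ Z^7, C_1 ≅ Z^9.

Boundary ∂_1: C_1 → C_0 sends each edge [p,q] (with p < q) to q − p.
As a 7×9 matrix over Z this has rank 6, with invariant factors (1,1,1,1,1,1).

From H_k ≅ ker(∂_k) / im(∂_{k+1}) we obtain:

  H_0: rank C_0 − rank ∂_1 = 7 − 6 = 1, and the invariant factors of ∂_1 are all 1, so H_0 = Z.

H_0 ≅ Z.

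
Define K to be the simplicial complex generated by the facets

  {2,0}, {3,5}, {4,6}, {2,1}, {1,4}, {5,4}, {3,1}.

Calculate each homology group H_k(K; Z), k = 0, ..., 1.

Fix the vertex order 0 < 1 < 2 < 3 < 4 < 5 < 6 and write every simplex with vertices in increasing order. Then dim K = 1 and the simplices of K are:

  0-simplices (7): [0], [1], [2], [3], [4], [5], [6]
  1-simplices (7): [0,2], [1,2], [1,3], [1,4], [3,5], [4,5], [4,6]

Hence C_0 ≅ Z^7, C_1 ≅ Z^7.

The boundary map ∂_1: C_1 → C_0 maps an edge to its endpoints' difference, ∂[p,q] = q − p. For instance
  ∂[4,5] = [5] − [4].
The 7×7 boundary matrix has rank 6 and Smith normal form diag(1,1,1,1,1,1).

Reading off H_k = ker ∂_k / im ∂_{k+1}:

  H_0: rank C_0 − rank ∂_1 = 7 − 6 = 1, and the invariant factors of ∂_1 are all 1, so H_0 = Z.
  H_1: rank ker ∂_1 − rank ∂_2 = (7 − 6) − 0 = 1, and there is no ∂_2, so H_1 = Z.

H_0 = Z,  H_1 = Z.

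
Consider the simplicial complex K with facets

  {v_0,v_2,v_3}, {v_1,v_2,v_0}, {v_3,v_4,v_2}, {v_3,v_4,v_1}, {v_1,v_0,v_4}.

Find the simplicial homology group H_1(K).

H_1 = Z.

Order the vertices as v_0 < v_1 < v_2 < v_3 < v_4. Listing each simplex with vertices in this order, K has dimension 2 with simplices:

  0-simplices (5): [v_0], [v_1], [v_2], [v_3], [v_4]
  1-simplices (10): [v_0,v_1], [v_0,v_2], [v_0,v_3], [v_0,v_4], [v_1,v_2], [v_1,v_3], [v_1,v_4], [v_2,v_3], [v_2,v_4], [v_3,v_4]
  2-simplices (5): [v_0,v_1,v_2], [v_0,v_1,v_4], [v_0,v_2,v_3], [v_1,v_3,v_4], [v_2,v_3,v_4]

giving chain groups C_0 ≅ Z^5, C_1 ≅ Z^10, C_2 ≅ Z^5.

Boundary ∂_1: C_1 → C_0 is given by ∂[p,q] = [q] − [p]. For instance
  ∂[v_0,v_2] = [v_2] − [v_0].
As a 5×10 matrix over Z this has rank 4, with invariant factors (1,1,1,1).

Boundary ∂_2: C_2 → C_1 maps a triangle to the signed sum of its edges. For instance
  ∂[v_2,v_3,v_4] = [v_3,v_4] − [v_2,v_4] + [v_2,v_3],
  ∂[v_0,v_1,v_4] = [v_1,v_4] − [v_0,v_4] + [v_0,v_1].
The 10×5 boundary matrix has rank 5 and Smith normal form diag(1,1,1,1,1).

From H_k ≅ ker(∂_k) / im(∂_{k+1}) we obtain:

  H_1: rank ker ∂_1 − rank ∂_2 = (10 − 4) − 5 = 1, and the invariant factors of ∂_2 are all 1, so H_1 = Z.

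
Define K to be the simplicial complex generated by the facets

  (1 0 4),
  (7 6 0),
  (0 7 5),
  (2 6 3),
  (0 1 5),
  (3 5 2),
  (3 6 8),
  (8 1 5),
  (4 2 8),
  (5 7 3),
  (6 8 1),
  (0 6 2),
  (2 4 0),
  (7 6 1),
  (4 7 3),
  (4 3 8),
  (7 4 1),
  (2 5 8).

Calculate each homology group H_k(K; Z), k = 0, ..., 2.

H_0 ≅ Z,  H_1 ≅ Z ⊕ Z/2,  H_2 = 0.

We work with the vertex ordering 0 < 1 < 2 < 3 < 4 < 5 < 6 < 7 < 8. The simplices of K, each written with vertices in increasing order, are:

  0-simplices (9): [0], [1], [2], [3], [4], [5], [6], [7], [8]
  1-simplices (27): (27 of them)
  2-simplices (18): [0,1,4], [0,1,5], [0,2,4], [0,2,6], [0,5,7], [0,6,7], [1,4,7], [1,5,8], [1,6,7], [1,6,8], [2,3,5], [2,3,6], [2,4,8], [2,5,8], [3,4,7], [3,4,8], [3,5,7], [3,6,8]

Hence C_0 ≅ Z^9, C_1 ≅ Z^27, C_2 ≅ Z^18.

The boundary map ∂_1: C_1 → C_0 sends each edge [p,q] (with p < q) to q − p.
As a 9×27 matrix over Z this has rank 8, with invariant factors (1,1,1,1,1,1,1,1).

Boundary ∂_2: C_2 → C_1 sends each 2-simplex [p,q,r] to [q,r] − [p,r] + [p,q]. For instance
  ∂[0,5,7] = [5,7] − [0,7] + [0,5],
  ∂[1,5,8] = [5,8] − [1,8] + [1,5].
The 27×18 boundary matrix has rank 18 and Smith normal form diag(1,1,1,1,1,1,1,1,1,1,1,1,1,1,1,1,1,2).

Computing H_k = (kernel of ∂_k) / (image of ∂_{k+1}):

  H_0: rank C_0 − rank ∂_1 = 9 − 8 = 1, and the invariant factors of ∂_1 are all 1, so H_0 ≅ Z.
  H_1: rank ker ∂_1 − rank ∂_2 = (27 − 8) − 18 = 1, and ∂_2 has invariant factor 2 > 1, so H_1 ≅ Z ⊕ Z/2.
  H_2: rank ker ∂_2 − rank ∂_3 = (18 − 18) − 0 = 0, and there is no ∂_3, so H_2 ≅ 0.

As a check, the Euler characteristic is 9 − 27 + 18 = 0, which agrees with 1 − 1 + 0 = 0.
(K is a triangulation of the Klein bottle.)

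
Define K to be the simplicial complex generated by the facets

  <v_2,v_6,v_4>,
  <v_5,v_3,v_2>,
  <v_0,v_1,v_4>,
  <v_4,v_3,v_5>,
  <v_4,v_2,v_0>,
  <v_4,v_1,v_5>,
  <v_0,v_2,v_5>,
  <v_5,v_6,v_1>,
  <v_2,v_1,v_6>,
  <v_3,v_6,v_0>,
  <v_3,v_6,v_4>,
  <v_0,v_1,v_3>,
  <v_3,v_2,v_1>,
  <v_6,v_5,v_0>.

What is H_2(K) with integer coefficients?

Take the total order v_0 < v_1 < v_2 < v_3 < v_4 < v_5 < v_6 on the vertex set. Then K (dimension 2) consists of the simplices:

  0-simplices (7): [v_0], [v_1], [v_2], [v_3], [v_4], [v_5], [v_6]
  1-simplices (21): (21 of them)
  2-simplices (14): (14 of them)

Hence C_0 ≅ Z^7, C_1 ≅ Z^21, C_2 ≅ Z^14.

∂_1: C_1 → C_0 sends each edge [p,q] (with p < q) to q − p.
This gives a 7×21 integer matrix of rank 6; reducing to Smith normal form yields diagonal entries (1,1,1,1,1,1).

∂_2: C_2 → C_1 sends each 2-simplex [p,q,r] to [q,r] − [p,r] + [p,q]. For instance
  ∂[v_2,v_4,v_6] = [v_4,v_6] − [v_2,v_6] + [v_2,v_4],
  ∂[v_0,v_2,v_4] = [v_2,v_4] − [v_0,v_4] + [v_0,v_2].
As a 21×14 matrix over Z this has rank 13, with invariant factors (1,1,1,1,1,1,1,1,1,1,1,1,1).

Reading off H_k = ker ∂_k / im ∂_{k+1}:

  H_2: rank ker ∂_2 − rank ∂_3 = (14 − 13) − 0 = 1, and there is no ∂_3, so H_2 ≅ Z.

(K is a triangulation of the torus T^2.)

H_2 = Z.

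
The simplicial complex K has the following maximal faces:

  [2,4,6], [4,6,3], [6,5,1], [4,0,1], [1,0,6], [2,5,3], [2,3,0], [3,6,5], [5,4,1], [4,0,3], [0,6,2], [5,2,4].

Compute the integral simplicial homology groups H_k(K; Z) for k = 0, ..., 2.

H_0 ≅ Z,  H_1 ≅ Z/2Z,  H_2 = 0.

Order the vertices as 0 < 1 < 2 < 3 < 4 < 5 < 6. Listing each simplex with vertices in this order, K has dimension 2 with simplices:

  0-simplices (7): [0], [1], [2], [3], [4], [5], [6]
  1-simplices (18): [0,1], [0,2], [0,3], [0,4], [0,6], [1,4], [1,5], [1,6], [2,3], [2,4], [2,5], [2,6], [3,4], [3,5], [3,6], [4,5], [4,6], [5,6]
  2-simplices (12): [0,1,4], [0,1,6], [0,2,3], [0,2,6], [0,3,4], [1,4,5], [1,5,6], [2,3,5], [2,4,5], [2,4,6], [3,4,6], [3,5,6]

Hence C_0 ≅ Z^7, C_1 ≅ Z^18, C_2 ≅ Z^12.

Boundary ∂_1: C_1 → C_0 sends each edge [p,q] (with p < q) to q − p.
This gives a 7×18 integer matrix of rank 6; reducing to Smith normal form yields diagonal entries (1,1,1,1,1,1).

The boundary map ∂_2: C_2 → C_1 acts by ∂[p,q,r] = [q,r] − [p,r] + [p,q]. For instance
  ∂[2,3,5] = [3,5] − [2,5] + [2,3],
  ∂[0,1,6] = [1,6] − [0,6] + [0,1].
This gives a 18×12 integer matrix of rank 12; reducing to Smith normal form yields diagonal entries (1,1,1,1,1,1,1,1,1,1,1,2).

Computing H_k = (kernel of ∂_k) / (image of ∂_{k+1}):

  H_0: rank C_0 − rank ∂_1 = 7 − 6 = 1, and the invariant factors of ∂_1 are all 1, so H_0 = Z.
  H_1: rank ker ∂_1 − rank ∂_2 = (18 − 6) − 12 = 0, and ∂_2 has invariant factor 2 > 1, so H_1 = Z/2Z.
  H_2: rank ker ∂_2 − rank ∂_3 = (12 − 12) − 0 = 0, and there is no ∂_3, so H_2 = 0.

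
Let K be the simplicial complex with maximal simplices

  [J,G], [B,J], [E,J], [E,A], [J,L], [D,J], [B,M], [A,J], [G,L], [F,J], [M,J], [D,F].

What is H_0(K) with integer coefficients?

H_0 = Z.

Fix the vertex order A < B < D < E < F < G < J < L < M and write every simplex with vertices in increasing order. Then dim K = 1 and the simplices of K are:

  0-simplices (9): A, B, D, E, F, G, J, L, M
  1-simplices (12): AE, AJ, BJ, BM, DF, DJ, EJ, FJ, GJ, GL, JL, JM

Hence C_0 ≅ Z^9, C_1 ≅ Z^12.

The boundary map ∂_1: C_1 → C_0 is given by ∂[p,q] = [q] − [p].
The resulting 9×12 matrix has rank 8, and its Smith normal form has invariant factors (1,1,1,1,1,1,1,1).

Now H_k = ker ∂_k / im ∂_{k+1}, so:

  H_0: rank C_0 − rank ∂_1 = 9 − 8 = 1, and the invariant factors of ∂_1 are all 1, so H_0 ≅ Z.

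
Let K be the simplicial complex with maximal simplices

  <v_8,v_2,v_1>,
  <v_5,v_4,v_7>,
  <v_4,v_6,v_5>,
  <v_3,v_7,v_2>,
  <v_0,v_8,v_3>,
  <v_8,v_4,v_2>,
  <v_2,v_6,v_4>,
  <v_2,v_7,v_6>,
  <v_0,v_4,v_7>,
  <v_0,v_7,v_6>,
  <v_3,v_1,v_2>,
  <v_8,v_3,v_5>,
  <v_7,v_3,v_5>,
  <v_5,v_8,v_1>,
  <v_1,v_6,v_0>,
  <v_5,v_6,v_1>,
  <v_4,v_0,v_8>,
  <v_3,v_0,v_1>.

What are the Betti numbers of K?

K has 9 vertices, 27 edges, 18 triangles.
rank ∂_0 = 0, rank ∂_1 = 8 ⇒ b_0 = 9 − 0 − 8 = 1; all invariant factors of ∂_1 are 1 so no torsion. So H_0 ≅ Z.
rank ∂_1 = 8, rank ∂_2 = 18 ⇒ b_1 = 27 − 8 − 18 = 1; ∂_2 has invariant factor(s) [2] giving torsion. So H_1 ≅ Z ⊕ Z/2Z.
rank ∂_2 = 18, rank ∂_3 = 0 ⇒ b_2 = 18 − 18 − 0 = 0. So H_2 ≅ 0.

b_0 = 1, b_1 = 1, b_2 = 0.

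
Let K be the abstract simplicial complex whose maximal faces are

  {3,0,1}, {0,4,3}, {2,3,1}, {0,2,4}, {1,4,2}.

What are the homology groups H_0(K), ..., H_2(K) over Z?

K has 5 vertices, 10 edges, 5 triangles.
rank ∂_0 = 0, rank ∂_1 = 4 ⇒ b_0 = 5 − 0 − 4 = 1; all invariant factors of ∂_1 are 1 so no torsion. So H_0 = Z.
rank ∂_1 = 4, rank ∂_2 = 5 ⇒ b_1 = 10 − 4 − 5 = 1; all invariant factors of ∂_2 are 1 so no torsion. So H_1 = Z.
rank ∂_2 = 5, rank ∂_3 = 0 ⇒ b_2 = 5 − 5 − 0 = 0. So H_2 = 0.

H_0 ≅ Z,  H_1 ≅ Z,  H_2 = 0.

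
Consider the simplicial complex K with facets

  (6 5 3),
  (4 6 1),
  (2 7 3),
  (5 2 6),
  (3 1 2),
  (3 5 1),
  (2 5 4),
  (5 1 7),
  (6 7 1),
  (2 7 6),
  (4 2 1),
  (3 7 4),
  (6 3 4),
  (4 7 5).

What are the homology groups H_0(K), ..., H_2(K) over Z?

H_0 ≅ Z,  H_1 ≅ Z^2,  H_2 ≅ Z.

K has 7 vertices, 21 edges, 14 triangles.
rank ∂_0 = 0, rank ∂_1 = 6 ⇒ b_0 = 7 − 0 − 6 = 1; all invariant factors of ∂_1 are 1 so no torsion. So H_0 ≅ Z.
rank ∂_1 = 6, rank ∂_2 = 13 ⇒ b_1 = 21 − 6 − 13 = 2; all invariant factors of ∂_2 are 1 so no torsion. So H_1 ≅ Z^2.
rank ∂_2 = 13, rank ∂_3 = 0 ⇒ b_2 = 14 − 13 − 0 = 1. So H_2 ≅ Z.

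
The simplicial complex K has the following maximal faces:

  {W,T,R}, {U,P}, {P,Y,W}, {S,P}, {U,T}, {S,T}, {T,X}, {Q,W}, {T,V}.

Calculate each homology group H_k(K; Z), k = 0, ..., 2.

H_0 = Z,  H_1 = Z^2,  H_2 = 0.

We work with the vertex ordering P < Q < R < S < T < U < V < W < X < Y. The simplices of K, each written with vertices in increasing order, are:

  0-simplices (10): P, Q, R, S, T, U, V, W, X, Y
  1-simplices (13): PS, PU, PW, PY, QW, RT, RW, ST, TU, TV, TW, TX, WY
  2-simplices (2): PWY, RTW

giving chain groups C_0 ≅ Z^10, C_1 ≅ Z^13, C_2 ≅ Z^2.

The boundary map ∂_1: C_1 → C_0 is given by ∂[p,q] = [q] − [p].
The resulting 10×13 matrix has rank 9, and its Smith normal form has invariant factors (1,1,1,1,1,1,1,1,1).

The boundary map ∂_2: C_2 → C_1 maps a triangle to the signed sum of its edges. For instance
  ∂RTW = TW − RW + RT,
  ∂PWY = WY − PY + PW.
This gives a 13×2 integer matrix of rank 2; reducing to Smith normal form yields diagonal entries (1,1).

From H_k ≅ ker(∂_k) / im(∂_{k+1}) we obtain:

  H_0: rank C_0 − rank ∂_1 = 10 − 9 = 1, and the invariant factors of ∂_1 are all 1, so H_0 = Z.
  H_1: rank ker ∂_1 − rank ∂_2 = (13 − 9) − 2 = 2, and the invariant factors of ∂_2 are all 1, so H_1 = Z^2.
  H_2: rank ker ∂_2 − rank ∂_3 = (2 − 2) − 0 = 0, and there is no ∂_3, so H_2 = 0.

As a check, the Euler characteristic is 10 − 13 + 2 = -1, which agrees with 1 − 2 + 0 = -1.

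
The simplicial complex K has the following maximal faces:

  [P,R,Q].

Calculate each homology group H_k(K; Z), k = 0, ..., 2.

We work with the vertex ordering P < Q < R. The simplices of K, each written with vertices in increasing order, are:

  0-simplices (3): P, Q, R
  1-simplices (3): PQ, PR, QR
  2-simplices (1): PQR

giving chain groups C_0 ≅ Z^3, C_1 ≅ Z^3, C_2 ≅ Z^1.

The boundary map ∂_1: C_1 → C_0 is given by ∂[p,q] = [q] − [p]. For instance
  ∂PQ = Q − P.
The 3×3 boundary matrix has rank 2 and Smith normal form diag(1,1).

∂_2: C_2 → C_1 sends each 2-simplex [p,q,r] to [q,r] − [p,r] + [p,q]. For instance
  ∂PQR = QR − PR + PQ.
The resulting 3×1 matrix has rank 1, and its Smith normal form has invariant factors (1).

From H_k ≅ ker(∂_k) / im(∂_{k+1}) we obtain:

  H_0: rank C_0 − rank ∂_1 = 3 − 2 = 1, and the invariant factors of ∂_1 are all 1, so H_0 = Z.
  H_1: rank ker ∂_1 − rank ∂_2 = (3 − 2) − 1 = 0, and the invariant factors of ∂_2 are all 1, so H_1 = 0.
  H_2: rank ker ∂_2 − rank ∂_3 = (1 − 1) − 0 = 0, and there is no ∂_3, so H_2 = 0.

(K is a triangulation of the 2-simplex.)

H_0 = Z,  H_1 = 0,  H_2 = 0.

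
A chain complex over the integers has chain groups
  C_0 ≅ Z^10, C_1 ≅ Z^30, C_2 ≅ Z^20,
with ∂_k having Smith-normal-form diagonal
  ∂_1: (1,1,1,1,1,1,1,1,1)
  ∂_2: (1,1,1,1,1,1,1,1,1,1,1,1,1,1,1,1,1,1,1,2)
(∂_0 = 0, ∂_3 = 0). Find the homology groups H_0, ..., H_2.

H_0: b_0 = 10 − 0 − 9 = 1; torsion from ∂_1 factors > 1: none. So H_0 ≅ Z.
H_1: b_1 = 30 − 9 − 20 = 1; torsion from ∂_2 factors > 1: [2]. So H_1 ≅ Z ⊕ Z/2Z.
H_2: b_2 = 20 − 20 − 0 = 0; torsion from ∂_3 factors > 1: none. So H_2 ≅ 0.

H_0 ≅ Z,  H_1 ≅ Z ⊕ Z/2Z,  H_2 = 0.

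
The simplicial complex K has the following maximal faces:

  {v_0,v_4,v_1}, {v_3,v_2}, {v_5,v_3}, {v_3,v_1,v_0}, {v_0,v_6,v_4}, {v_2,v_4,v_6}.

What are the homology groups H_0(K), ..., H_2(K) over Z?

H_0 = Z,  H_1 = Z,  H_2 = 0.

Fix the vertex order v_0 < v_1 < v_2 < v_3 < v_4 < v_5 < v_6 and write every simplex with vertices in increasing order. Then dim K = 2 and the simplices of K are:

  0-simplices (7): [v_0], [v_1], [v_2], [v_3], [v_4], [v_5], [v_6]
  1-simplices (11): [v_0,v_1], [v_0,v_3], [v_0,v_4], [v_0,v_6], [v_1,v_3], [v_1,v_4], [v_2,v_3], [v_2,v_4], [v_2,v_6], [v_3,v_5], [v_4,v_6]
  2-simplices (4): [v_0,v_1,v_3], [v_0,v_1,v_4], [v_0,v_4,v_6], [v_2,v_4,v_6]

so the chain groups are C_0 ≅ Z^7, C_1 ≅ Z^11, C_2 ≅ Z^4.

Boundary ∂_1: C_1 → C_0 is given by ∂[p,q] = [q] − [p]. For instance
  ∂[v_2,v_3] = [v_3] − [v_2].
This gives a 7×11 integer matrix of rank 6; reducing to Smith normal form yields diagonal entries (1,1,1,1,1,1).

Boundary ∂_2: C_2 → C_1 maps a triangle to the signed sum of its edges. For instance
  ∂[v_0,v_4,v_6] = [v_4,v_6] − [v_0,v_6] + [v_0,v_4],
  ∂[v_0,v_1,v_4] = [v_1,v_4] − [v_0,v_4] + [v_0,v_1].
This gives a 11×4 integer matrix of rank 4; reducing to Smith normal form yields diagonal entries (1,1,1,1).

Now H_k = ker ∂_k / im ∂_{k+1}, so:

  H_0: rank C_0 − rank ∂_1 = 7 − 6 = 1, and the invariant factors of ∂_1 are all 1, so H_0 = Z.
  H_1: rank ker ∂_1 − rank ∂_2 = (11 − 6) − 4 = 1, and the invariant factors of ∂_2 are all 1, so H_1 = Z.
  H_2: rank ker ∂_2 − rank ∂_3 = (4 − 4) − 0 = 0, and there is no ∂_3, so H_2 = 0.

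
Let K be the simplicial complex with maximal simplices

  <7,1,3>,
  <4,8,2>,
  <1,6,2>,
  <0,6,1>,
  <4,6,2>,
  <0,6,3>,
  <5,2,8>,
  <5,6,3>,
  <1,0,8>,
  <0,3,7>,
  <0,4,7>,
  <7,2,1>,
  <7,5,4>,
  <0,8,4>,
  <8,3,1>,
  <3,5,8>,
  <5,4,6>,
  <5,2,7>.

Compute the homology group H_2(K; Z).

Fix the vertex order 0 < 1 < 2 < 3 < 4 < 5 < 6 < 7 < 8 and write every simplex with vertices in increasing order. Then dim K = 2 and the simplices of K are:

  0-simplices (9): [0], [1], [2], [3], [4], [5], [6], [7], [8]
  1-simplices (27): (27 of them)
  2-simplices (18): [0,1,6], [0,1,8], [0,3,6], [0,3,7], [0,4,7], [0,4,8], [1,2,6], [1,2,7], [1,3,7], [1,3,8], [2,4,6], [2,4,8], [2,5,7], [2,5,8], [3,5,6], [3,5,8], [4,5,6], [4,5,7]

so the chain groups are C_0 ≅ Z^9, C_1 ≅ Z^27, C_2 ≅ Z^18.

The boundary map ∂_1: C_1 → C_0 maps an edge to its endpoints' difference, ∂[p,q] = q − p.
As a 9×27 matrix over Z this has rank 8, with invariant factors (1,1,1,1,1,1,1,1).

The boundary map ∂_2: C_2 → C_1 acts by ∂[p,q,r] = [q,r] − [p,r] + [p,q]. For instance
  ∂[4,5,6] = [5,6] − [4,6] + [4,5],
  ∂[1,3,7] = [3,7] − [1,7] + [1,3].
This gives a 27×18 integer matrix of rank 18; reducing to Smith normal form yields diagonal entries (1,1,1,1,1,1,1,1,1,1,1,1,1,1,1,1,1,2).

Reading off H_k = ker ∂_k / im ∂_{k+1}:

  H_2: rank ker ∂_2 − rank ∂_3 = (18 − 18) − 0 = 0, and there is no ∂_3, so H_2 ≅ 0.

(K is a triangulation of the Klein bottle.)

H_2 = 0.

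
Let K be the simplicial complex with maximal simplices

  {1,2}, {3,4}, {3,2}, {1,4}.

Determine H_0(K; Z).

We work with the vertex ordering 1 < 2 < 3 < 4. The simplices of K, each written with vertices in increasing order, are:

  0-simplices (4): [1], [2], [3], [4]
  1-simplices (4): [1,2], [1,4], [2,3], [3,4]

Hence C_0 ≅ Z^4, C_1 ≅ Z^4.

Boundary ∂_1: C_1 → C_0 maps an edge to its endpoints' difference, ∂[p,q] = q − p. For instance
  ∂[1,2] = [2] − [1].
This gives a 4×4 integer matrix of rank 3; reducing to Smith normal form yields diagonal entries (1,1,1).

Computing H_k = (kernel of ∂_k) / (image of ∂_{k+1}):

  H_0: rank C_0 − rank ∂_1 = 4 − 3 = 1, and the invariant factors of ∂_1 are all 1, so H_0 = Z.

H_0 = Z.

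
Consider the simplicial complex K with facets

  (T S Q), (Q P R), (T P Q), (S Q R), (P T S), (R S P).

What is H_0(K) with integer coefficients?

H_0 = Z.

Fix the vertex order P < Q < R < S < T and write every simplex with vertices in increasing order. Then dim K = 2 and the simplices of K are:

  0-simplices (5): P, Q, R, S, T
  1-simplices (9): PQ, PR, PS, PT, QR, QS, QT, RS, ST
  2-simplices (6): PQR, PQT, PRS, PST, QRS, QST

giving chain groups C_0 ≅ Z^5, C_1 ≅ Z^9, C_2 ≅ Z^6.

Boundary ∂_1: C_1 → C_0 is given by ∂[p,q] = [q] − [p]. For instance
  ∂ST = T − S.
As a 5×9 matrix over Z this has rank 4, with invariant factors (1,1,1,1).

The boundary map ∂_2: C_2 → C_1 sends each 2-simplex [p,q,r] to [q,r] − [p,r] + [p,q]. For instance
  ∂PST = ST − PT + PS,
  ∂PQT = QT − PT + PQ.
As a 9×6 matrix over Z this has rank 5, with invariant factors (1,1,1,1,1).

From H_k ≅ ker(∂_k) / im(∂_{k+1}) we obtain:

  H_0: rank C_0 − rank ∂_1 = 5 − 4 = 1, and the invariant factors of ∂_1 are all 1, so H_0 ≅ Z.

(K is a triangulation of the 2-sphere S^2.)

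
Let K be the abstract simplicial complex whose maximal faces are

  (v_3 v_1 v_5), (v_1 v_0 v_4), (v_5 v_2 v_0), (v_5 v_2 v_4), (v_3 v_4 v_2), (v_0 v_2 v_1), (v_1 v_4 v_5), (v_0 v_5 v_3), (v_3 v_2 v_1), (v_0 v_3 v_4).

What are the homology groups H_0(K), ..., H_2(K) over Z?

We work with the vertex ordering v_0 < v_1 < v_2 < v_3 < v_4 < v_5. The simplices of K, each written with vertices in increasing order, are:

  0-simplices (6): [v_0], [v_1], [v_2], [v_3], [v_4], [v_5]
  1-simplices (15): (15 of them)
  2-simplices (10): [v_0,v_1,v_2], [v_0,v_1,v_4], [v_0,v_2,v_5], [v_0,v_3,v_4], [v_0,v_3,v_5], [v_1,v_2,v_3], [v_1,v_3,v_5], [v_1,v_4,v_5], [v_2,v_3,v_4], [v_2,v_4,v_5]

giving chain groups C_0 ≅ Z^6, C_1 ≅ Z^15, C_2 ≅ Z^10.

Boundary ∂_1: C_1 → C_0 sends each edge [p,q] (with p < q) to q − p.
This gives a 6×15 integer matrix of rank 5; reducing to Smith normal form yields diagonal entries (1,1,1,1,1).

∂_2: C_2 → C_1 sends each 2-simplex [p,q,r] to [q,r] − [p,r] + [p,q]. For instance
  ∂[v_1,v_4,v_5] = [v_4,v_5] − [v_1,v_5] + [v_1,v_4],
  ∂[v_0,v_1,v_2] = [v_1,v_2] − [v_0,v_2] + [v_0,v_1].
As a 15×10 matrix over Z this has rank 10, with invariant factors (1,1,1,1,1,1,1,1,1,2).

Now H_k = ker ∂_k / im ∂_{k+1}, so:

  H_0: rank C_0 − rank ∂_1 = 6 − 5 = 1, and the invariant factors of ∂_1 are all 1, so H_0 ≅ Z.
  H_1: rank ker ∂_1 − rank ∂_2 = (15 − 5) − 10 = 0, and ∂_2 has invariant factor 2 > 1, so H_1 ≅ Z/2.
  H_2: rank ker ∂_2 − rank ∂_3 = (10 − 10) − 0 = 0, and there is no ∂_3, so H_2 ≅ 0.

(K is a triangulation of the real projective plane RP^2.)

H_0 ≅ Z,  H_1 ≅ Z/2,  H_2 = 0.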